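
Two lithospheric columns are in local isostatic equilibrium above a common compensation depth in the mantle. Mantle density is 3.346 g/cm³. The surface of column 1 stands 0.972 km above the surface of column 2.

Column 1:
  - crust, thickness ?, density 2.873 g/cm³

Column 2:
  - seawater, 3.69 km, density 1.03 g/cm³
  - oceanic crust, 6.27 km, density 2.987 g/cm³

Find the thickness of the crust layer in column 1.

Take the compensation level at the base of the deeper column (depth z_c below the surface of column 1) and equate Σ ρ_i t_i down to z_c; mantle fills any gap and the z_c terms cancel.
Column 1: x×2.873 + (z_c − 0 − x)×3.346
Column 2: 0.972×0 + 3.69×1.03 + 6.27×2.987 + (z_c − 0.972 − 9.96)×3.346
The z_c×3.346 term appears on both sides and cancels. Collect the known terms of each column as K = Σ(ρt)_known − 3.346 × (depth of known layers): K_1 = 0 − 3.346×0 = 0; K_2 = 22.52919 − 3.346×(0.972 + 9.96) = −14.049282.
Balance: K_1 − x×(3.346 − 2.873) = K_2, so x = (K_1 − K_2)/(3.346 − 2.873) = 14.0493/0.473 = 29.7 km.

29.7 km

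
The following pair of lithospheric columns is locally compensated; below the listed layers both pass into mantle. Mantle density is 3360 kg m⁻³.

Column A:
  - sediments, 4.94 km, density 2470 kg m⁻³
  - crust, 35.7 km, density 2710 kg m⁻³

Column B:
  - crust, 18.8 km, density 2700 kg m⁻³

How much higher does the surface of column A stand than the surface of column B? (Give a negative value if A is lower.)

For any compensation level in the mantle, the mantle terms cancel and isostasy reduces to e = (Σt_A − Σt_B) − (Σ(ρt)_A − Σ(ρt)_B) / ρ_m.
Σt_A = 40.64 km; Σt_B = 18.8 km; Σ(ρt)_A = 108948.8; Σ(ρt)_B = 50760 (in km·kg m⁻³).
e = (40.64 − 18.8) − (108948.8 − 50760) / 3360 = 4.52 km.

4.52 km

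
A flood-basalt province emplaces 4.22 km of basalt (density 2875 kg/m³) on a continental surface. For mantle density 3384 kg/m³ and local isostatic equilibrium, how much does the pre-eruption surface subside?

3.59 km

Subaerial loading: s = t ρ_load / ρ_m.
s = 4.22 km × 2875/3384 = 3.59 km.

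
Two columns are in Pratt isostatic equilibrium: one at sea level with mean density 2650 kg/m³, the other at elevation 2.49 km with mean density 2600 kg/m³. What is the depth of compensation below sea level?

129 km

ρ_ref D = ρ (D + h) → D (ρ_ref − ρ) = ρ h.
D = ρ h/(ρ_ref − ρ) = 2600 × 2.49 km/(2650 − 2600) = 129 km.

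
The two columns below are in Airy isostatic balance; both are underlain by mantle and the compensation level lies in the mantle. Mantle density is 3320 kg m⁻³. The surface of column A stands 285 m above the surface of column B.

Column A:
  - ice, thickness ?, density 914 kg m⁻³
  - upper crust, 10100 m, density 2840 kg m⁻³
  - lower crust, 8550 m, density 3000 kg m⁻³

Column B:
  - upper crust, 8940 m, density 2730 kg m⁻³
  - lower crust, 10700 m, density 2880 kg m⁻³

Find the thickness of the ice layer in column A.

1390 m

Take the compensation level at the base of the deeper column (depth z_c below the surface of column A) and equate Σ ρ_i t_i down to z_c; mantle fills any gap and the z_c terms cancel.
Column A: x×914 + 10100×2840 + 8550×3000 + (z_c − 18650 − x)×3320
Column B: 285×0 + 8940×2730 + 10700×2880 + (z_c − 285 − 19640)×3320
The z_c×3320 term appears on both sides and cancels. Collect the known terms of each column as K = Σ(ρt)_known − 3320 × (depth of known layers): K_A = 54334000 − 3320×18650 = −7584000; K_B = 55222200 − 3320×(285 + 19640) = −10928800.
Balance: K_A − x×(3320 − 914) = K_B, so x = (K_A − K_B)/(3320 − 914) = 3344800/2406 = 1390 m.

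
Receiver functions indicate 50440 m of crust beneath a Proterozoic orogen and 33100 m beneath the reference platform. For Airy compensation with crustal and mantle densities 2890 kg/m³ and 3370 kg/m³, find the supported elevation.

2470 m

Excess crust Δ = 50440 m − 33100 m = 17340 m, split between elevation h and root r with h + r = Δ.
Airy balance ρ_c h = (ρ_m − ρ_c) r gives r = h ρ_c/(ρ_m − ρ_c), so h (1 + ρ_c/(ρ_m − ρ_c)) = Δ, i.e. h = Δ (ρ_m − ρ_c)/ρ_m.
h = 17340 m × 480/3370 = 2470 m.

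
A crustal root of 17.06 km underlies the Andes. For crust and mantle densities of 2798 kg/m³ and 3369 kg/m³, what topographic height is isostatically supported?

3.48 km

Balancing pressure at the compensation depth: ρ_c h = (ρ_m − ρ_c) r.
h = r (ρ_m − ρ_c) / ρ_c = 17.06 km × (3369 − 2798) / 2798 = 3.48 km.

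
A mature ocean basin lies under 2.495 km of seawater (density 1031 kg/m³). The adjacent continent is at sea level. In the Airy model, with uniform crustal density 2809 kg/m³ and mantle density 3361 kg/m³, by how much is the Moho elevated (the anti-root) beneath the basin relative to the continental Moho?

8.04 km

By Archimedes' principle applied to the lithosphere: replacing crust with seawater at the top is compensated by replacing crust with mantle at the base: d (ρ_c − ρ_w) = a (ρ_m − ρ_c).
a = d (ρ_c − ρ_w)/(ρ_m − ρ_c) = 2.495 km × 1778/552 = 8.04 km.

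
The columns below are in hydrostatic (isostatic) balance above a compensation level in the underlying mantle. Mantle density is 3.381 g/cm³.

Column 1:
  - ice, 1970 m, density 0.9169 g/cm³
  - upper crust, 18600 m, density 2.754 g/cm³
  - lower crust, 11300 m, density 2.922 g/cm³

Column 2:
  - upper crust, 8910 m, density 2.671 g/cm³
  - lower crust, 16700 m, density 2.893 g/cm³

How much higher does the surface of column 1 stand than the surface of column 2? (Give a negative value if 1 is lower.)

2140 m

For any compensation level in the mantle, the mantle terms cancel and isostasy reduces to e = (Σt_1 − Σt_2) − (Σ(ρt)_1 − Σ(ρt)_2) / ρ_m.
Σt_1 = 31870 m; Σt_2 = 25610 m; Σ(ρt)_1 = 86049.293; Σ(ρt)_2 = 72111.71 (in m·g/cm³).
e = (31870 − 25610) − (86049.293 − 72111.71) / 3.381 = 2140 m.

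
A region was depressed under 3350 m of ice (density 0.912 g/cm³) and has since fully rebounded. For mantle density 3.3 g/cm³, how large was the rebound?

Removing the load lets mantle flow back in; uplift u satisfies ρ_ice t = ρ_m u.
u = t ρ_ice/ρ_m = 3350 m × 0.912/3.3 = 926 m.

926 m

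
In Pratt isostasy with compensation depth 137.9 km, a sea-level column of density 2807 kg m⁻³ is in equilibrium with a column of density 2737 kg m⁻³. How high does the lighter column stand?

3.53 km

ρ_ref D = ρ (D + h) → h = D (ρ_ref − ρ)/ρ.
h = 137.9 km × (2807 − 2737)/2737 = 3.53 km.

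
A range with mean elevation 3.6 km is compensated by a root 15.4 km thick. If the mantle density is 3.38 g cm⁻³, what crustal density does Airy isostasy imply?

2.74 g cm⁻³

ρ_c h = (ρ_m − ρ_c) r → ρ_c (h + r) = ρ_m r → ρ_c = ρ_m r / (h + r).
ρ_c = 3.38 × 15.4 km / (3.6 km + 15.4 km) = 2.74 g cm⁻³.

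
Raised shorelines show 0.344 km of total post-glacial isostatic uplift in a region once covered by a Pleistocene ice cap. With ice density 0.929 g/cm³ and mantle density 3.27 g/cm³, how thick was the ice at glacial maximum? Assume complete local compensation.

1.21 km

u = t ρ_ice/ρ_m → t = u ρ_m/ρ_ice = 0.344 km × 3.27/0.929 = 1.21 km.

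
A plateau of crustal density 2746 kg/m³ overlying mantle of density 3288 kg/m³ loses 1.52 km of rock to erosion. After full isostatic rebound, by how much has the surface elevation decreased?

0.251 km

Rebound u = e ρ_c/ρ_m = 1.52 km × 2746/3288 = 1.269 km.
Net surface drop = e − u = 1.52 km − 1.269 km = e (ρ_m − ρ_c)/ρ_m = 0.251 km.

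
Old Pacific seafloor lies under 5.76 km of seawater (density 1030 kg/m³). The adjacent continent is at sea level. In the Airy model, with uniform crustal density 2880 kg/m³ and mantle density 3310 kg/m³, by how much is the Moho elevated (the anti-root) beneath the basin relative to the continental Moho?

In Airy isostatic equilibrium: replacing crust with seawater at the top is compensated by replacing crust with mantle at the base: d (ρ_c − ρ_w) = a (ρ_m − ρ_c).
a = d (ρ_c − ρ_w)/(ρ_m − ρ_c) = 5.76 km × 1850/430 = 24.8 km.

24.8 km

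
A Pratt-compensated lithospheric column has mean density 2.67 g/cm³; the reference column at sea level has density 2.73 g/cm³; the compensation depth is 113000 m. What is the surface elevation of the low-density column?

ρ_ref D = ρ (D + h) → h = D (ρ_ref − ρ)/ρ.
h = 113000 m × (2.73 − 2.67)/2.67 = 2540 m.

2540 m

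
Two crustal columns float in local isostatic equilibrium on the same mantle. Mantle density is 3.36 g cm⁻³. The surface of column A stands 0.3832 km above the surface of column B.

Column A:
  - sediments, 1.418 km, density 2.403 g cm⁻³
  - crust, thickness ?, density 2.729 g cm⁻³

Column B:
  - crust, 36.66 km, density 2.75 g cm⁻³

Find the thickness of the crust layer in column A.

Take the compensation level at the base of the deeper column (depth z_c below the surface of column A) and equate Σ ρ_i t_i down to z_c; mantle fills any gap and the z_c terms cancel.
Column A: 1.418×2.403 + x×2.729 + (z_c − 1.418 − x)×3.36
Column B: 0.3832×0 + 36.66×2.75 + (z_c − 0.3832 − 36.66)×3.36
The z_c×3.36 term appears on both sides and cancels. Collect the known terms of each column as K = Σ(ρt)_known − 3.36 × (depth of known layers): K_A = 3.407454 − 3.36×1.418 = −1.357026; K_B = 100.815 − 3.36×(0.3832 + 36.66) = −23.650152.
Balance: K_A − x×(3.36 − 2.729) = K_B, so x = (K_A − K_B)/(3.36 − 2.729) = 22.2931/0.631 = 35.3 km.

35.3 km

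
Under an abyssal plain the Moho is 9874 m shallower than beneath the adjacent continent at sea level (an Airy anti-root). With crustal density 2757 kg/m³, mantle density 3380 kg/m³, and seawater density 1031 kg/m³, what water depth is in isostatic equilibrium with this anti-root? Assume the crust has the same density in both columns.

3560 m

Replacing a thickness d of crust by seawater at the top must be balanced by replacing crust with mantle at the base: d (ρ_c − ρ_w) = a (ρ_m − ρ_c).
d = a (ρ_m − ρ_c)/(ρ_c − ρ_w) = 9874 m × 623/1726 = 3560 m.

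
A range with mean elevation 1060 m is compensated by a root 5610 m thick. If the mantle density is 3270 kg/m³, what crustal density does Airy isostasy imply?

ρ_c h = (ρ_m − ρ_c) r → ρ_c (h + r) = ρ_m r → ρ_c = ρ_m r / (h + r).
ρ_c = 3270 × 5610 m / (1060 m + 5610 m) = 2750 kg/m³.

2750 kg/m³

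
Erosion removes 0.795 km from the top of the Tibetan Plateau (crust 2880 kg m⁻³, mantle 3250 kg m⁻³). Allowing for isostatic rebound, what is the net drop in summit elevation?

Rebound u = e ρ_c/ρ_m = 0.795 km × 2880/3250 = 0.7045 km.
Net surface drop = e − u = 0.795 km − 0.7045 km = e (ρ_m − ρ_c)/ρ_m = 0.0905 km.

0.0905 km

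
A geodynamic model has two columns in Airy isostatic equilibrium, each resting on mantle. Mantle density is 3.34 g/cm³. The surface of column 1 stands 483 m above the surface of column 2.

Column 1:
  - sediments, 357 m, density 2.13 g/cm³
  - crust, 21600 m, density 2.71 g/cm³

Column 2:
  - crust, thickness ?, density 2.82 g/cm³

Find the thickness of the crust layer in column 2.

Take the compensation level at the base of the deeper column (depth z_c below the surface of column 1) and equate Σ ρ_i t_i down to z_c; mantle fills any gap and the z_c terms cancel.
Column 1: 357×2.13 + 21600×2.71 + (z_c − 21957)×3.34
Column 2: 483×0 + x×2.82 + (z_c − 483 − 0 − x)×3.34
The z_c×3.34 term appears on both sides and cancels. Collect the known terms of each column as K = Σ(ρt)_known − 3.34 × (depth of known layers): K_1 = 59296.41 − 3.34×21957 = −14039.97; K_2 = 0 − 3.34×(483 + 0) = −1613.22.
Balance: K_1 = K_2 − x×(3.34 − 2.82), so x = (K_2 − K_1)/(3.34 − 2.82) = 12426.8/0.52 = 23900 m.

23900 m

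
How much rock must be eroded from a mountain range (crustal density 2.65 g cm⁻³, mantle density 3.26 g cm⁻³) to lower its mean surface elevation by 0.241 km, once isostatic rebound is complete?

Net drop Δ = e − u = e − e ρ_c/ρ_m = e (ρ_m − ρ_c)/ρ_m.
e = Δ ρ_m/(ρ_m − ρ_c) = 0.241 km × 3.26/0.61 = 1.29 km.

1.29 km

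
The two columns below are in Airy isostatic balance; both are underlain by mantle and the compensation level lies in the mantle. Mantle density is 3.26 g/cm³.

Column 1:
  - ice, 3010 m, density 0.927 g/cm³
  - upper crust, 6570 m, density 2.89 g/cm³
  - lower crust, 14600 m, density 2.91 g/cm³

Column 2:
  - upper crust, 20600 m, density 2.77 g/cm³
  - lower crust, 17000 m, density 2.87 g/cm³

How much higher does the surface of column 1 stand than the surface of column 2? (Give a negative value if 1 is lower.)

For any compensation level in the mantle, the mantle terms cancel and isostasy reduces to e = (Σt_1 − Σt_2) − (Σ(ρt)_1 − Σ(ρt)_2) / ρ_m.
Σt_1 = 24180 m; Σt_2 = 37600 m; Σ(ρt)_1 = 64263.57; Σ(ρt)_2 = 105852 (in m·g/cm³).
e = (24180 − 37600) − (64263.57 − 105852) / 3.26 = −663 m.

−663 m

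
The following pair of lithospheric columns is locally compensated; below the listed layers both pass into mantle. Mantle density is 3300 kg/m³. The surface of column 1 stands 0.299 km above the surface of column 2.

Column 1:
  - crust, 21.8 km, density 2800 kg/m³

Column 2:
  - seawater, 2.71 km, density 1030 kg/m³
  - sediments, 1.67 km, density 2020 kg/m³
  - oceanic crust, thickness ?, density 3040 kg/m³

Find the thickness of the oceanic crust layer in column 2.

Take the compensation level at the base of the deeper column (depth z_c below the surface of column 1) and equate Σ ρ_i t_i down to z_c; mantle fills any gap and the z_c terms cancel.
Column 1: 21.8×2800 + (z_c − 21.8)×3300
Column 2: 0.299×0 + 2.71×1030 + 1.67×2020 + x×3040 + (z_c − 0.299 − 4.38 − x)×3300
The z_c×3300 term appears on both sides and cancels. Collect the known terms of each column as K = Σ(ρt)_known − 3300 × (depth of known layers): K_1 = 61040 − 3300×21.8 = −10900; K_2 = 6164.7 − 3300×(0.299 + 4.38) = −9276.
Balance: K_1 = K_2 − x×(3300 − 3040), so x = (K_2 − K_1)/(3300 − 3040) = 1624/260 = 6.25 km.

6.25 km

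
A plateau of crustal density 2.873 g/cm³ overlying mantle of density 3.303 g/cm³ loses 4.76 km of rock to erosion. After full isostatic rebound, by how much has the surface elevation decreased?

Rebound u = e ρ_c/ρ_m = 4.76 km × 2.873/3.303 = 4.14 km.
Net surface drop = e − u = 4.76 km − 4.14 km = e (ρ_m − ρ_c)/ρ_m = 0.62 km.

0.62 km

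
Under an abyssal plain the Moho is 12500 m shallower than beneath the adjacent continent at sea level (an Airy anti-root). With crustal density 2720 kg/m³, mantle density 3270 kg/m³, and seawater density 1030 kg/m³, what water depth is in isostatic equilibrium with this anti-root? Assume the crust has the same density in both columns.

Replacing a thickness d of crust by seawater at the top must be balanced by replacing crust with mantle at the base: d (ρ_c − ρ_w) = a (ρ_m − ρ_c).
d = a (ρ_m − ρ_c)/(ρ_c − ρ_w) = 12500 m × 550/1690 = 4070 m.

4070 m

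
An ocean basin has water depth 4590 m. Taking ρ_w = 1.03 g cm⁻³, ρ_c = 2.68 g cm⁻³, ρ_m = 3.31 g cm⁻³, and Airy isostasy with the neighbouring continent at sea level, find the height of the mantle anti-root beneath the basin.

For local isostatic compensation: replacing crust with seawater at the top is compensated by replacing crust with mantle at the base: d (ρ_c − ρ_w) = a (ρ_m − ρ_c).
a = d (ρ_c − ρ_w)/(ρ_m − ρ_c) = 4590 m × 1.65/0.63 = 12000 m.

12000 m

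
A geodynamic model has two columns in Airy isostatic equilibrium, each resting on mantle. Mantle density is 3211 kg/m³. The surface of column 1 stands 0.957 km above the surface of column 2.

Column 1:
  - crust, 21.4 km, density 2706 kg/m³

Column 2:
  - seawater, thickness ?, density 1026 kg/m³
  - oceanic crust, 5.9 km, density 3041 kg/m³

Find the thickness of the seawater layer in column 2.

Take the compensation level at the base of the deeper column (depth z_c below the surface of column 1) and equate Σ ρ_i t_i down to z_c; mantle fills any gap and the z_c terms cancel.
Column 1: 21.4×2706 + (z_c − 21.4)×3211
Column 2: 0.957×0 + x×1026 + 5.9×3041 + (z_c − 0.957 − 5.9 − x)×3211
The z_c×3211 term appears on both sides and cancels. Collect the known terms of each column as K = Σ(ρt)_known − 3211 × (depth of known layers): K_1 = 57908.4 − 3211×21.4 = −10807; K_2 = 17941.9 − 3211×(0.957 + 5.9) = −4075.927.
Balance: K_1 = K_2 − x×(3211 − 1026), so x = (K_2 − K_1)/(3211 − 1026) = 6731.07/2185 = 3.08 km.

3.08 km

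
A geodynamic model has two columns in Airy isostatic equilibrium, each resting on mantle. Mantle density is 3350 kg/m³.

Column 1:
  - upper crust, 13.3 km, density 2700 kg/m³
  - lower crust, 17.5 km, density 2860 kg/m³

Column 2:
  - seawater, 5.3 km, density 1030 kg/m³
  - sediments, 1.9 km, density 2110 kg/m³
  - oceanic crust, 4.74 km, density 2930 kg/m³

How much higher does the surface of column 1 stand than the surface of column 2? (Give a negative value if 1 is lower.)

For any compensation level in the mantle, the mantle terms cancel and isostasy reduces to e = (Σt_1 − Σt_2) − (Σ(ρt)_1 − Σ(ρt)_2) / ρ_m.
Σt_1 = 30.8 km; Σt_2 = 11.94 km; Σ(ρt)_1 = 85960; Σ(ρt)_2 = 23356.2 (in km·kg/m³).
e = (30.8 − 11.94) − (85960 − 23356.2) / 3350 = 0.172 km.

0.172 km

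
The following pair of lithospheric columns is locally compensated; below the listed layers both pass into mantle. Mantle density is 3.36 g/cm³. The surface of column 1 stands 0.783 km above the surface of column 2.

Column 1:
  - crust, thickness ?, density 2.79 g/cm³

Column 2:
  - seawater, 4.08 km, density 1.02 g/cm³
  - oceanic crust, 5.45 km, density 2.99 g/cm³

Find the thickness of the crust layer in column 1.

24.9 km

Take the compensation level at the base of the deeper column (depth z_c below the surface of column 1) and equate Σ ρ_i t_i down to z_c; mantle fills any gap and the z_c terms cancel.
Column 1: x×2.79 + (z_c − 0 − x)×3.36
Column 2: 0.783×0 + 4.08×1.02 + 5.45×2.99 + (z_c − 0.783 − 9.53)×3.36
The z_c×3.36 term appears on both sides and cancels. Collect the known terms of each column as K = Σ(ρt)_known − 3.36 × (depth of known layers): K_1 = 0 − 3.36×0 = 0; K_2 = 20.4571 − 3.36×(0.783 + 9.53) = −14.19458.
Balance: K_1 − x×(3.36 − 2.79) = K_2, so x = (K_1 − K_2)/(3.36 − 2.79) = 14.1946/0.57 = 24.9 km.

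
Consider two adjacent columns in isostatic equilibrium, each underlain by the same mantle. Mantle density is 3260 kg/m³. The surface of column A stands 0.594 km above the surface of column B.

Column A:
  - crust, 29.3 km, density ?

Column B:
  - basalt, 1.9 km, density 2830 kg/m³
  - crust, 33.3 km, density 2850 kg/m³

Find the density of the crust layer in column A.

2700 kg/m³

Take the compensation level at the base of the deeper column (depth z_c below the surface of column A) and equate Σ ρ_i t_i down to z_c; mantle fills any gap and the z_c terms cancel.
Column A: 29.3×ρ + (z_c − 29.3)×3260
Column B: 0.594×0 + 1.9×2830 + 33.3×2850 + (z_c − 0.594 − 35.2)×3260
The z_c×3260 term appears on both sides and cancels. Collect the known terms of each column as K = Σ(ρt)_known − 3260 × (depth of known layers): K_A = 0 − 3260×29.3 = −95518; K_B = 100282 − 3260×(0.594 + 35.2) = −16406.44.
Balance: K_A + 29.3×ρ = K_B, so ρ = (K_B − K_A)/29.3 = 79111.6/29.3 = 2700 kg/m³.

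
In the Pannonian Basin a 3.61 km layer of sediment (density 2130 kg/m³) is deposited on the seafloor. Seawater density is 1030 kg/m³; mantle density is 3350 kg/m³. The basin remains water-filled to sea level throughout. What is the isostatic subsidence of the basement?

1.71 km

Submarine loading: the sediment displaces seawater, and the subsidence is in turn flooded, so s (ρ_m − ρ_w) = t (ρ_sed − ρ_w).
s = 3.61 km × (2130 − 1030) / (3350 − 1030) = 1.71 km.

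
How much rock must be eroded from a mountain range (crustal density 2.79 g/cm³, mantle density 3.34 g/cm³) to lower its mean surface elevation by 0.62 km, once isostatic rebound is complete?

Net drop Δ = e − u = e − e ρ_c/ρ_m = e (ρ_m − ρ_c)/ρ_m.
e = Δ ρ_m/(ρ_m − ρ_c) = 0.62 km × 3.34/0.55 = 3.77 km.

3.77 km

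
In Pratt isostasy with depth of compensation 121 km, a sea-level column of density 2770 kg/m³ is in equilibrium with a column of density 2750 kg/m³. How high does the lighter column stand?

0.88 km

ρ_ref D = ρ (D + h) → h = D (ρ_ref − ρ)/ρ.
h = 121 km × (2770 − 2750)/2750 = 0.88 km.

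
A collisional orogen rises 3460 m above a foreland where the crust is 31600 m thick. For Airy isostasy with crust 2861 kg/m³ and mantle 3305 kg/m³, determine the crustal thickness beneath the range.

Root depth r = h ρ_c / (ρ_m − ρ_c) = 3460 m × 2861 / 444 = 22300 m.
Total thickness = T + h + r = 31600 m + 3460 m + 22300 m = 57400 m.

57400 m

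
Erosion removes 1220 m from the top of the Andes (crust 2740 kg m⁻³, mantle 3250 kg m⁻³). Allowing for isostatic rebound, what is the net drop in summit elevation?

Rebound u = e ρ_c/ρ_m = 1220 m × 2740/3250 = 1029 m.
Net surface drop = e − u = 1220 m − 1029 m = e (ρ_m − ρ_c)/ρ_m = 191 m.

191 m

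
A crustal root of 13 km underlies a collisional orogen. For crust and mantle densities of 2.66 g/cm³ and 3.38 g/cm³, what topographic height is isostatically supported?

Equating mass per unit area of the two columns: ρ_c h = (ρ_m − ρ_c) r.
h = r (ρ_m − ρ_c) / ρ_c = 13 km × (3.38 − 2.66) / 2.66 = 3.52 km.

3.52 km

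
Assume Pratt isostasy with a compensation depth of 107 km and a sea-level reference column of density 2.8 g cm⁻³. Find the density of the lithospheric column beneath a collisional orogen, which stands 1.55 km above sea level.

2.76 g cm⁻³

Pratt balance: ρ_ref D = ρ (D + h).
ρ = ρ_ref D/(D + h) = 2.8 × 107 km/(107 km + 1.55 km) = 2.76 g cm⁻³.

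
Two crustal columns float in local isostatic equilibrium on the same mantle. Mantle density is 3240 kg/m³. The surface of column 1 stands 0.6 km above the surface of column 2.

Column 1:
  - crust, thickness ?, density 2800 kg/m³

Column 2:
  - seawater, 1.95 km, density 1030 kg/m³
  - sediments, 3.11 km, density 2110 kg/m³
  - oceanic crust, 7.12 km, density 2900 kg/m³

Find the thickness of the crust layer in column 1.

Take the compensation level at the base of the deeper column (depth z_c below the surface of column 1) and equate Σ ρ_i t_i down to z_c; mantle fills any gap and the z_c terms cancel.
Column 1: x×2800 + (z_c − 0 − x)×3240
Column 2: 0.6×0 + 1.95×1030 + 3.11×2110 + 7.12×2900 + (z_c − 0.6 − 12.18)×3240
The z_c×3240 term appears on both sides and cancels. Collect the known terms of each column as K = Σ(ρt)_known − 3240 × (depth of known layers): K_1 = 0 − 3240×0 = 0; K_2 = 29218.6 − 3240×(0.6 + 12.18) = −12188.6.
Balance: K_1 − x×(3240 − 2800) = K_2, so x = (K_1 − K_2)/(3240 − 2800) = 12188.6/440 = 27.7 km.

27.7 km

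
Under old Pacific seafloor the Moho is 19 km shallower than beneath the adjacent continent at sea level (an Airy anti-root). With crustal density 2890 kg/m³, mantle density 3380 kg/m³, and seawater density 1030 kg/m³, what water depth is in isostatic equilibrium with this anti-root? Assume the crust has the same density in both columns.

5.01 km

Replacing a thickness d of crust by seawater at the top must be balanced by replacing crust with mantle at the base: d (ρ_c − ρ_w) = a (ρ_m − ρ_c).
d = a (ρ_m − ρ_c)/(ρ_c − ρ_w) = 19 km × 490/1860 = 5.01 km.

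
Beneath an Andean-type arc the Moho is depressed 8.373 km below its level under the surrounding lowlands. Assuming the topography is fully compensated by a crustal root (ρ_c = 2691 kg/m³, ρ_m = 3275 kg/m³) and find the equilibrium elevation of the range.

1.82 km

By Archimedes' principle applied to the lithosphere: ρ_c h = (ρ_m − ρ_c) r.
h = r (ρ_m − ρ_c) / ρ_c = 8.373 km × (3275 − 2691) / 2691 = 1.82 km.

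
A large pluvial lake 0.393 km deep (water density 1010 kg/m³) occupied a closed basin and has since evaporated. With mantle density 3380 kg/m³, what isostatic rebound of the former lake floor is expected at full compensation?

u = d ρ_w/ρ_m = 0.393 km × 1010/3380 = 0.117 km.

0.117 km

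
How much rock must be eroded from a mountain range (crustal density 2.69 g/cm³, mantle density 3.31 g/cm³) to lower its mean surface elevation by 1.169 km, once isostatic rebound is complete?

6.24 km

Net drop Δ = e − u = e − e ρ_c/ρ_m = e (ρ_m − ρ_c)/ρ_m.
e = Δ ρ_m/(ρ_m − ρ_c) = 1.169 km × 3.31/0.62 = 6.24 km.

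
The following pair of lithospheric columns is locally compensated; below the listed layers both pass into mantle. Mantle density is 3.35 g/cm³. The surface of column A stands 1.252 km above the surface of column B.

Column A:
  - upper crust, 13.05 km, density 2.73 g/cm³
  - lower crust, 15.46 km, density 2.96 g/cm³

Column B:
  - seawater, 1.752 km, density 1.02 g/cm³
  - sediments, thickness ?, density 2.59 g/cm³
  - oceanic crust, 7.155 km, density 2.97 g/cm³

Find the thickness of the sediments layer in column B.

Take the compensation level at the base of the deeper column (depth z_c below the surface of column A) and equate Σ ρ_i t_i down to z_c; mantle fills any gap and the z_c terms cancel.
Column A: 13.05×2.73 + 15.46×2.96 + (z_c − 28.51)×3.35
Column B: 1.252×0 + 1.752×1.02 + x×2.59 + 7.155×2.97 + (z_c − 1.252 − 8.907 − x)×3.35
The z_c×3.35 term appears on both sides and cancels. Collect the known terms of each column as K = Σ(ρt)_known − 3.35 × (depth of known layers): K_A = 81.3881 − 3.35×28.51 = −14.1204; K_B = 23.03739 − 3.35×(1.252 + 8.907) = −10.99526.
Balance: K_A = K_B − x×(3.35 − 2.59), so x = (K_B − K_A)/(3.35 − 2.59) = 3.12514/0.76 = 4.11 km.

4.11 km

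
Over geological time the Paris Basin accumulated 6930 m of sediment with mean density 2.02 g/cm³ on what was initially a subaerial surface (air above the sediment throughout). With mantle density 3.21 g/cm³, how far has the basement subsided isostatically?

4360 m

Subaerial load: s = t ρ_sed / ρ_m = 6930 m × 2.02/3.21 = 4360 m.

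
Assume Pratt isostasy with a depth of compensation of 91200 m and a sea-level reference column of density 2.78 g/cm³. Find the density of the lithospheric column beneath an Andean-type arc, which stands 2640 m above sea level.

2.7 g/cm³

Pratt balance: ρ_ref D = ρ (D + h).
ρ = ρ_ref D/(D + h) = 2.78 × 91200 m/(91200 m + 2640 m) = 2.7 g/cm³.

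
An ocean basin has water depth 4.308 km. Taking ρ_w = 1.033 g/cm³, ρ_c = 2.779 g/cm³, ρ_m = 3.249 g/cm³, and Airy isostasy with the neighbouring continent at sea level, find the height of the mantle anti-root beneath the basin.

For local isostatic compensation: replacing crust with seawater at the top is compensated by replacing crust with mantle at the base: d (ρ_c − ρ_w) = a (ρ_m − ρ_c).
a = d (ρ_c − ρ_w)/(ρ_m − ρ_c) = 4.308 km × 1.746/0.47 = 16 km.

16 km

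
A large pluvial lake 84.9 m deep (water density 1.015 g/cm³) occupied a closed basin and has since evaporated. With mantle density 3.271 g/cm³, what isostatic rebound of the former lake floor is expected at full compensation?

u = d ρ_w/ρ_m = 84.9 m × 1.015/3.271 = 26.3 m.

26.3 m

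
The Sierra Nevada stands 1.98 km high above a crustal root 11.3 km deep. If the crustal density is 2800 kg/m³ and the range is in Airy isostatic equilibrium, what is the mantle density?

3290 kg/m³

Airy balance: ρ_c h = (ρ_m − ρ_c) r → ρ_m = ρ_c (1 + h/r).
ρ_m = 2800 × (1 + 1.98 km/11.3 km) = 3290 kg/m³.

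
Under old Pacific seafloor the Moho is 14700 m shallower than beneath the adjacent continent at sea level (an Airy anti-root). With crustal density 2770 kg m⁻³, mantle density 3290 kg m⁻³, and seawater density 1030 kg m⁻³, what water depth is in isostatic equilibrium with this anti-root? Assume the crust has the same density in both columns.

4390 m

Replacing a thickness d of crust by seawater at the top must be balanced by replacing crust with mantle at the base: d (ρ_c − ρ_w) = a (ρ_m − ρ_c).
d = a (ρ_m − ρ_c)/(ρ_c − ρ_w) = 14700 m × 520/1740 = 4390 m.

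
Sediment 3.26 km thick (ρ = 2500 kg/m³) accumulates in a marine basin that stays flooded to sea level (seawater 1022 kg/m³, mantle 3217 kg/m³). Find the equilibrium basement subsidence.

2.2 km

Submarine loading: the sediment displaces seawater, and the subsidence is in turn flooded, so s (ρ_m − ρ_w) = t (ρ_sed − ρ_w).
s = 3.26 km × (2500 − 1022) / (3217 − 1022) = 2.2 km.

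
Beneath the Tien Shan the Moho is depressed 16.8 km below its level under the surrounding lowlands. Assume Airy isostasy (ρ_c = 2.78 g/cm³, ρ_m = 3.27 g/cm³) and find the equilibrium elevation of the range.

2.96 km

In Airy isostatic equilibrium: ρ_c h = (ρ_m − ρ_c) r.
h = r (ρ_m − ρ_c) / ρ_c = 16.8 km × (3.27 − 2.78) / 2.78 = 2.96 km.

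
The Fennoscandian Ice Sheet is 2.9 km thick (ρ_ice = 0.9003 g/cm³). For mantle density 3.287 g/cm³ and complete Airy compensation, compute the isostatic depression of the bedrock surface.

Equating mass per unit area of the two columns: the ice load ρ_ice t is balanced by mantle displaced below, ρ_m s.
s = t ρ_ice / ρ_m = 2.9 km × 0.9003/3.287 = 0.794 km.

0.794 km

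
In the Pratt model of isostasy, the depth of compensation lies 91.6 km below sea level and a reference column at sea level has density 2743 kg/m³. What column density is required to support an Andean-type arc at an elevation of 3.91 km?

Pratt balance: ρ_ref D = ρ (D + h).
ρ = ρ_ref D/(D + h) = 2743 × 91.6 km/(91.6 km + 3.91 km) = 2630 kg/m³.

2630 kg/m³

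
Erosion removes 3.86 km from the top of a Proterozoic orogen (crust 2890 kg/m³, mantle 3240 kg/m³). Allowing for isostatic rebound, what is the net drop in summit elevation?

Rebound u = e ρ_c/ρ_m = 3.86 km × 2890/3240 = 3.443 km.
Net surface drop = e − u = 3.86 km − 3.443 km = e (ρ_m − ρ_c)/ρ_m = 0.417 km.

0.417 km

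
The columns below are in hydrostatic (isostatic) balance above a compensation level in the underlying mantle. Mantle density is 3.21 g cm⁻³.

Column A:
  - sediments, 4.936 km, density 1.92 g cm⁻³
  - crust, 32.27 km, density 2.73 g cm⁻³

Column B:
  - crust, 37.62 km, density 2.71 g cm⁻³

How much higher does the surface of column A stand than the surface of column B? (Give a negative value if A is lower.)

For any compensation level in the mantle, the mantle terms cancel and isostasy reduces to e = (Σt_A − Σt_B) − (Σ(ρt)_A − Σ(ρt)_B) / ρ_m.
Σt_A = 37.206 km; Σt_B = 37.62 km; Σ(ρt)_A = 97.57422; Σ(ρt)_B = 101.9502 (in km·g cm⁻³).
e = (37.206 − 37.62) − (97.57422 − 101.9502) / 3.21 = 0.949 km.

0.949 km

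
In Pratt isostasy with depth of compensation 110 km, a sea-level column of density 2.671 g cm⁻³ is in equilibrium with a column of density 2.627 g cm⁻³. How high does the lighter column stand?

ρ_ref D = ρ (D + h) → h = D (ρ_ref − ρ)/ρ.
h = 110 km × (2.671 − 2.627)/2.627 = 1.84 km.

1.84 km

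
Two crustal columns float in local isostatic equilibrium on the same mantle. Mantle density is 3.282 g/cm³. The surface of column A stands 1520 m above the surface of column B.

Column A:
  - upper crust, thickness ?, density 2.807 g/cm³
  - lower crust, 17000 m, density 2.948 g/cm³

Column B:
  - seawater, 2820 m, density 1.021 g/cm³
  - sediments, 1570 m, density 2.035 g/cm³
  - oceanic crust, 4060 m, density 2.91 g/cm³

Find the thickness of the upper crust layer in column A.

19300 m

Take the compensation level at the base of the deeper column (depth z_c below the surface of column A) and equate Σ ρ_i t_i down to z_c; mantle fills any gap and the z_c terms cancel.
Column A: x×2.807 + 17000×2.948 + (z_c − 17000 − x)×3.282
Column B: 1520×0 + 2820×1.021 + 1570×2.035 + 4060×2.91 + (z_c − 1520 − 8450)×3.282
The z_c×3.282 term appears on both sides and cancels. Collect the known terms of each column as K = Σ(ρt)_known − 3.282 × (depth of known layers): K_A = 50116 − 3.282×17000 = −5678; K_B = 17888.77 − 3.282×(1520 + 8450) = −14832.77.
Balance: K_A − x×(3.282 − 2.807) = K_B, so x = (K_A − K_B)/(3.282 − 2.807) = 9154.77/0.475 = 19300 m.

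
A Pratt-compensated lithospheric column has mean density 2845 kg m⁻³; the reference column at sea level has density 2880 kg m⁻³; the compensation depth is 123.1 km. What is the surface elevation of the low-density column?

1.51 km

ρ_ref D = ρ (D + h) → h = D (ρ_ref − ρ)/ρ.
h = 123.1 km × (2880 − 2845)/2845 = 1.51 km.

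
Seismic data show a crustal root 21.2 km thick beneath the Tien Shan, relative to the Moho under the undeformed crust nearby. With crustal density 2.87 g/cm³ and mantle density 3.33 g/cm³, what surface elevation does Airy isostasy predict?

3.4 km

By Archimedes' principle applied to the lithosphere: ρ_c h = (ρ_m − ρ_c) r.
h = r (ρ_m − ρ_c) / ρ_c = 21.2 km × (3.33 − 2.87) / 2.87 = 3.4 km.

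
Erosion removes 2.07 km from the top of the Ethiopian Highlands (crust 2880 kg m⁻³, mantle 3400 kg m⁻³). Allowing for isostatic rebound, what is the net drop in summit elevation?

0.317 km

Rebound u = e ρ_c/ρ_m = 2.07 km × 2880/3400 = 1.753 km.
Net surface drop = e − u = 2.07 km − 1.753 km = e (ρ_m − ρ_c)/ρ_m = 0.317 km.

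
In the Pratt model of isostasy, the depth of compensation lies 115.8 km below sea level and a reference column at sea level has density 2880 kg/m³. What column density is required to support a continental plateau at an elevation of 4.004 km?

2780 kg/m³

Pratt balance: ρ_ref D = ρ (D + h).
ρ = ρ_ref D/(D + h) = 2880 × 115.8 km/(115.8 km + 4.004 km) = 2780 kg/m³.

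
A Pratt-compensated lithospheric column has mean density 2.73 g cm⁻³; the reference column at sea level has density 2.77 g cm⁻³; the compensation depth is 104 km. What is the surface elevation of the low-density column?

ρ_ref D = ρ (D + h) → h = D (ρ_ref − ρ)/ρ.
h = 104 km × (2.77 − 2.73)/2.73 = 1.52 km.

1.52 km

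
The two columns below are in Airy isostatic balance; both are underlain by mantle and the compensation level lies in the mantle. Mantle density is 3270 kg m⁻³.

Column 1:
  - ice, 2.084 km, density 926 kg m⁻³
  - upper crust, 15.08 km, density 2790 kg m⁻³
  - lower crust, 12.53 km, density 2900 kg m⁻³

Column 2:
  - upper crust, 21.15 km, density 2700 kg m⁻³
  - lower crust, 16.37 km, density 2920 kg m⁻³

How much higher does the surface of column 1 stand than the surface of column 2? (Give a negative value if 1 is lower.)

For any compensation level in the mantle, the mantle terms cancel and isostasy reduces to e = (Σt_1 − Σt_2) − (Σ(ρt)_1 − Σ(ρt)_2) / ρ_m.
Σt_1 = 29.694 km; Σt_2 = 37.52 km; Σ(ρt)_1 = 80339.984; Σ(ρt)_2 = 104905.4 (in km·kg m⁻³).
e = (29.694 − 37.52) − (80339.984 − 104905.4) / 3270 = −0.314 km.

−0.314 km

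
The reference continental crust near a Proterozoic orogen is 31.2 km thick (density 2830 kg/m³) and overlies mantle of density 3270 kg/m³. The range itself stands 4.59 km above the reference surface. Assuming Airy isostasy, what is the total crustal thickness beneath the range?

65.3 km

Root depth r = h ρ_c / (ρ_m − ρ_c) = 4.59 km × 2830 / 440 = 29.52 km.
Total thickness = T + h + r = 31.2 km + 4.59 km + 29.52 km = 65.3 km.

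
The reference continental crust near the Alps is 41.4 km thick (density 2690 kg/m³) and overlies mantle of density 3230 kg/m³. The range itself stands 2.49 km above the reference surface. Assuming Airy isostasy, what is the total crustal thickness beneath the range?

56.3 km

Root depth r = h ρ_c / (ρ_m − ρ_c) = 2.49 km × 2690 / 540 = 12.4 km.
Total thickness = T + h + r = 41.4 km + 2.49 km + 12.4 km = 56.3 km.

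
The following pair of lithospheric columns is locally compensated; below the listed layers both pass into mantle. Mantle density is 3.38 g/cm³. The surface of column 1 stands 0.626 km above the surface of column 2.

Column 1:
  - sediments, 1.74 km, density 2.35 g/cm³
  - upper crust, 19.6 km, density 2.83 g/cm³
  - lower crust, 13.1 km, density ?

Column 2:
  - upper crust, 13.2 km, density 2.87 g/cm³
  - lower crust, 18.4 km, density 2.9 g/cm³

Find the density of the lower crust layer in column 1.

Take the compensation level at the base of the deeper column (depth z_c below the surface of column 1) and equate Σ ρ_i t_i down to z_c; mantle fills any gap and the z_c terms cancel.
Column 1: 1.74×2.35 + 19.6×2.83 + 13.1×ρ + (z_c − 34.44)×3.38
Column 2: 0.626×0 + 13.2×2.87 + 18.4×2.9 + (z_c − 0.626 − 31.6)×3.38
The z_c×3.38 term appears on both sides and cancels. Collect the known terms of each column as K = Σ(ρt)_known − 3.38 × (depth of known layers): K_1 = 59.557 − 3.38×34.44 = −56.8502; K_2 = 91.244 − 3.38×(0.626 + 31.6) = −17.67988.
Balance: K_1 + 13.1×ρ = K_2, so ρ = (K_2 − K_1)/13.1 = 39.1703/13.1 = 2.99 g/cm³.

2.99 g/cm³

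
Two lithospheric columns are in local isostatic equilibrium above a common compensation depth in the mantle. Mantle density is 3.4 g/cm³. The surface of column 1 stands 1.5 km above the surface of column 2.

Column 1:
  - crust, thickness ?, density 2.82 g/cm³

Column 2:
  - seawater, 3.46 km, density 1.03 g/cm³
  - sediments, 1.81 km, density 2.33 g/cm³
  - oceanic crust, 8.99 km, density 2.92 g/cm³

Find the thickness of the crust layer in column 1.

Take the compensation level at the base of the deeper column (depth z_c below the surface of column 1) and equate Σ ρ_i t_i down to z_c; mantle fills any gap and the z_c terms cancel.
Column 1: x×2.82 + (z_c − 0 − x)×3.4
Column 2: 1.5×0 + 3.46×1.03 + 1.81×2.33 + 8.99×2.92 + (z_c − 1.5 − 14.26)×3.4
The z_c×3.4 term appears on both sides and cancels. Collect the known terms of each column as K = Σ(ρt)_known − 3.4 × (depth of known layers): K_1 = 0 − 3.4×0 = 0; K_2 = 34.0319 − 3.4×(1.5 + 14.26) = −19.5521.
Balance: K_1 − x×(3.4 − 2.82) = K_2, so x = (K_1 − K_2)/(3.4 − 2.82) = 19.5521/0.58 = 33.7 km.

33.7 km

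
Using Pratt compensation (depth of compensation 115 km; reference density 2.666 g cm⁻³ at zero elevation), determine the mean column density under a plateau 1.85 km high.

Pratt balance: ρ_ref D = ρ (D + h).
ρ = ρ_ref D/(D + h) = 2.666 × 115 km/(115 km + 1.85 km) = 2.62 g cm⁻³.

2.62 g cm⁻³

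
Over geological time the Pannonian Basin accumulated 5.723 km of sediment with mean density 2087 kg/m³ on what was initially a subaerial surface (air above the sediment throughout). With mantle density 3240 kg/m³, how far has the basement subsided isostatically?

3.69 km

Subaerial load: s = t ρ_sed / ρ_m = 5.723 km × 2087/3240 = 3.69 km.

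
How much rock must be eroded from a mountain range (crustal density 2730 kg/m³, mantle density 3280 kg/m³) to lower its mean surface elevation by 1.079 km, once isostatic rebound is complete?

6.43 km

Net drop Δ = e − u = e − e ρ_c/ρ_m = e (ρ_m − ρ_c)/ρ_m.
e = Δ ρ_m/(ρ_m − ρ_c) = 1.079 km × 3280/550 = 6.43 km.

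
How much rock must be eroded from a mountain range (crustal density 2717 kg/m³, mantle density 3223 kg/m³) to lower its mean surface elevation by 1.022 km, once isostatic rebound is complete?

Net drop Δ = e − u = e − e ρ_c/ρ_m = e (ρ_m − ρ_c)/ρ_m.
e = Δ ρ_m/(ρ_m − ρ_c) = 1.022 km × 3223/506 = 6.51 km.

6.51 km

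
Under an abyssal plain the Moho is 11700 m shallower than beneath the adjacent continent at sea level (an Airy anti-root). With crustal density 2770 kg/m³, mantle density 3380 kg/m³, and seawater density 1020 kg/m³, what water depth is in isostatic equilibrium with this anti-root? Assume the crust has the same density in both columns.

4080 m

Replacing a thickness d of crust by seawater at the top must be balanced by replacing crust with mantle at the base: d (ρ_c − ρ_w) = a (ρ_m − ρ_c).
d = a (ρ_m − ρ_c)/(ρ_c − ρ_w) = 11700 m × 610/1750 = 4080 m.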